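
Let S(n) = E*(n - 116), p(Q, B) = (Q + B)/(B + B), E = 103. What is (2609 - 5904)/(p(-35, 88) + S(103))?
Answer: 579920/235611 ≈ 2.4613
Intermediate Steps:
p(Q, B) = (B + Q)/(2*B) (p(Q, B) = (B + Q)/((2*B)) = (B + Q)*(1/(2*B)) = (B + Q)/(2*B))
S(n) = -11948 + 103*n (S(n) = 103*(n - 116) = 103*(-116 + n) = -11948 + 103*n)
(2609 - 5904)/(p(-35, 88) + S(103)) = (2609 - 5904)/((½)*(88 - 35)/88 + (-11948 + 103*103)) = -3295/((½)*(1/88)*53 + (-11948 + 10609)) = -3295/(53/176 - 1339) = -3295/(-235611/176) = -3295*(-176/235611) = 579920/235611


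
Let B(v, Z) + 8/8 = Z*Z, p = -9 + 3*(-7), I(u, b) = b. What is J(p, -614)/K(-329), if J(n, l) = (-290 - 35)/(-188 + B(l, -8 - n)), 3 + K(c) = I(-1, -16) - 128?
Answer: 65/8673 ≈ 0.0074945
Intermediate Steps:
p = -30 (p = -9 - 21 = -30)
B(v, Z) = -1 + Z² (B(v, Z) = -1 + Z*Z = -1 + Z²)
K(c) = -147 (K(c) = -3 + (-16 - 128) = -3 - 144 = -147)
J(n, l) = -325/(-189 + (-8 - n)²) (J(n, l) = (-290 - 35)/(-188 + (-1 + (-8 - n)²)) = -325/(-189 + (-8 - n)²))
J(p, -614)/K(-329) = -325/(-189 + (8 - 30)²)/(-147) = -325/(-189 + (-22)²)*(-1/147) = -325/(-189 + 484)*(-1/147) = -325/295*(-1/147) = -325*1/295*(-1/147) = -65/59*(-1/147) = 65/8673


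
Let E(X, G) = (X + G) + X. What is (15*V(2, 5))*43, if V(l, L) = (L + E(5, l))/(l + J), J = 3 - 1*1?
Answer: 10965/4 ≈ 2741.3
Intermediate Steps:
J = 2 (J = 3 - 1 = 2)
E(X, G) = G + 2*X (E(X, G) = (G + X) + X = G + 2*X)
V(l, L) = (10 + L + l)/(2 + l) (V(l, L) = (L + (l + 2*5))/(l + 2) = (L + (l + 10))/(2 + l) = (L + (10 + l))/(2 + l) = (10 + L + l)/(2 + l))
(15*V(2, 5))*43 = (15*((10 + 5 + 2)/(2 + 2)))*43 = (15*(17/4))*43 = (255/4)*43 = 10965/4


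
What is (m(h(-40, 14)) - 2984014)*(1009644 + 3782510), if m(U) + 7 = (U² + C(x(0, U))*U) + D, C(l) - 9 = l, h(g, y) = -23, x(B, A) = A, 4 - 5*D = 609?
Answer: -14296389898814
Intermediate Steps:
D = -121 (D = ⅘ - ⅕*609 = ⅘ - 609/5 = -121)
C(l) = 9 + l
m(U) = -128 + U² + U*(9 + U) (m(U) = -7 + ((U² + (9 + U)*U) - 121) = -7 + ((U² + U*(9 + U)) - 121) = -7 + (-121 + U² + U*(9 + U)) = -128 + U² + U*(9 + U))
(m(h(-40, 14)) - 2984014)*(1009644 + 3782510) = ((-128 + (-23)² - 23*(9 - 23)) - 2984014)*(1009644 + 3782510) = ((-128 + 529 - 23*(-14)) - 2984014)*4792154 = ((-128 + 529 + 322) - 2984014)*4792154 = (723 - 2984014)*4792154 = -2983291*4792154 = -14296389898814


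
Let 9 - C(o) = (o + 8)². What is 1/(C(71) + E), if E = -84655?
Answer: -1/90887 ≈ -1.1003e-5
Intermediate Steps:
C(o) = 9 - (8 + o)² (C(o) = 9 - (o + 8)² = 9 - (8 + o)²)
1/(C(71) + E) = 1/((9 - (8 + 71)²) - 84655) = 1/((9 - 1*79²) - 84655) = 1/((9 - 1*6241) - 84655) = 1/((9 - 6241) - 84655) = 1/(-6232 - 84655) = 1/(-90887) = -1/90887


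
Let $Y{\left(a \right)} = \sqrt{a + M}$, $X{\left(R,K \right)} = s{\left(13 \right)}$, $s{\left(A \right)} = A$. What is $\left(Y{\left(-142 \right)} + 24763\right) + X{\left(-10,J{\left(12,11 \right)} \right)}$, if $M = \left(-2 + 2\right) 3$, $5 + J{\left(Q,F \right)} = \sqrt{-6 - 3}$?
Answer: $24776 + i \sqrt{142} \approx 24776.0 + 11.916 i$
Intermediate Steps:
$J{\left(Q,F \right)} = -5 + 3 i$ ($J{\left(Q,F \right)} = -5 + \sqrt{-6 - 3} = -5 + \sqrt{-9} = -5 + 3 i$)
$X{\left(R,K \right)} = 13$
$M = 0$ ($M = 0 \cdot 3 = 0$)
$Y{\left(a \right)} = \sqrt{a}$ ($Y{\left(a \right)} = \sqrt{a + 0} = \sqrt{a}$)
$\left(Y{\left(-142 \right)} + 24763\right) + X{\left(-10,J{\left(12,11 \right)} \right)} = \left(\sqrt{-142} + 24763\right) + 13 = \left(i \sqrt{142} + 24763\right) + 13 = \left(24763 + i \sqrt{142}\right) + 13 = 24776 + i \sqrt{142}$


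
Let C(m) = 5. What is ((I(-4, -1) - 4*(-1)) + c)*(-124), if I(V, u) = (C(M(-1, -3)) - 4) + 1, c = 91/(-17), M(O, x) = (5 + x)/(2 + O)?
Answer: -1364/17 ≈ -80.235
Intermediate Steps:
M(O, x) = (5 + x)/(2 + O)
c = -91/17 (c = 91*(-1/17) = -91/17 ≈ -5.3529)
I(V, u) = 2 (I(V, u) = (5 - 4) + 1 = 1 + 1 = 2)
((I(-4, -1) - 4*(-1)) + c)*(-124) = ((2 - 4*(-1)) - 91/17)*(-124) = ((2 + 4) - 91/17)*(-124) = (6 - 91/17)*(-124) = (11/17)*(-124) = -1364/17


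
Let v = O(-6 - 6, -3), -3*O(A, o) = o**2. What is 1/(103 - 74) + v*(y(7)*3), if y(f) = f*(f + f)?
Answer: -25577/29 ≈ -881.97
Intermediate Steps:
y(f) = 2*f**2 (y(f) = f*(2*f) = 2*f**2)
O(A, o) = -o**2/3
v = -3 (v = -1/3*(-3)**2 = -1/3*9 = -3)
1/(103 - 74) + v*(y(7)*3) = 1/(103 - 74) - 3*2*7**2*3 = 1/29 - 3*2*49*3 = 1/29 - 294*3 = 1/29 - 3*294 = 1/29 - 882 = -25577/29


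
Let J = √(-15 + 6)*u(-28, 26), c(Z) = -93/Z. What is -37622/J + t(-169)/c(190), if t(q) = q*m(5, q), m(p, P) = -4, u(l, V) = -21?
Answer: -128440/93 - 37622*I/63 ≈ -1381.1 - 597.17*I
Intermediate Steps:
J = -63*I (J = √(-15 + 6)*(-21) = √(-9)*(-21) = (3*I)*(-21) = -63*I ≈ -63.0*I)
t(q) = -4*q (t(q) = q*(-4) = -4*q)
-37622/J + t(-169)/c(190) = -37622*I/63 + (-4*(-169))/((-93/190)) = -37622*I/63 + 676/((-93*1/190)) = -37622*I/63 + 676/(-93/190) = -37622*I/63 + 676*(-190/93) = -37622*I/63 - 128440/93 = -128440/93 - 37622*I/63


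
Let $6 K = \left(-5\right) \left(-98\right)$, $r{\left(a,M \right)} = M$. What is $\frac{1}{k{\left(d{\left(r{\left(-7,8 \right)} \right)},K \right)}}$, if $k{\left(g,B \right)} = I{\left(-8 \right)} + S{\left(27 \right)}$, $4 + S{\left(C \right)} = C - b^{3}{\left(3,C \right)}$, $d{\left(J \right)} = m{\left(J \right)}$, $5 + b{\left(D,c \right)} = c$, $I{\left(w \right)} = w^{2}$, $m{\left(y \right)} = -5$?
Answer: $- \frac{1}{10561} \approx -9.4688 \cdot 10^{-5}$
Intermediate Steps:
$b{\left(D,c \right)} = -5 + c$
$d{\left(J \right)} = -5$
$K = \frac{245}{3}$ ($K = \frac{\left(-5\right) \left(-98\right)}{6} = \frac{1}{6} \cdot 490 = \frac{245}{3} \approx 81.667$)
$S{\left(C \right)} = -4 + C - \left(-5 + C\right)^{3}$ ($S{\left(C \right)} = -4 + \left(C - \left(-5 + C\right)^{3}\right) = -4 + C - \left(-5 + C\right)^{3}$)
$k{\left(g,B \right)} = -10561$ ($k{\left(g,B \right)} = \left(-8\right)^{2} - \left(-23 + \left(-5 + 27\right)^{3}\right) = 64 - 10625 = -10561$)
$\frac{1}{k{\left(d{\left(r{\left(-7,8 \right)} \right)},K \right)}} = \frac{1}{-10561} = - \frac{1}{10561}$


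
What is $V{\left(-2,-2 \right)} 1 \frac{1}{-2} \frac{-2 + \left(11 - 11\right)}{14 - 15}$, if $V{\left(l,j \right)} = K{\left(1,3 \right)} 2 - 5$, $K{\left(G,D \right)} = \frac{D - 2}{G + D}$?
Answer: $\frac{9}{2} \approx 4.5$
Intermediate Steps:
$K{\left(G,D \right)} = \frac{-2 + D}{D + G}$
$V{\left(l,j \right)} = - \frac{9}{2}$ ($V{\left(l,j \right)} = \frac{-2 + 3}{3 + 1} \cdot 2 - 5 = \frac{1}{4} \cdot 1 \cdot 2 - 5 = \frac{1}{4} \cdot 2 - 5 = \frac{1}{2} - 5 = - \frac{9}{2}$)
$V{\left(-2,-2 \right)} 1 \frac{1}{-2} \frac{-2 + \left(11 - 11\right)}{14 - 15} = - \frac{9 \cdot 1 \frac{1}{-2}}{2} \frac{-2 + \left(11 - 11\right)}{14 - 15} = - \frac{9 \cdot 1 \left(- \frac{1}{2}\right)}{2} \frac{-2 + 0}{-1} = \left(- \frac{9}{2}\right) \left(- \frac{1}{2}\right) \left(\left(-2\right) \left(-1\right)\right) = \frac{9}{4} \cdot 2 = \frac{9}{2}$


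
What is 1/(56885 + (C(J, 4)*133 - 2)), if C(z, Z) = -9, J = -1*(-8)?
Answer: 1/55686 ≈ 1.7958e-5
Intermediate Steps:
J = 8
1/(56885 + (C(J, 4)*133 - 2)) = 1/(56885 + (-9*133 - 2)) = 1/(56885 + (-1197 - 2)) = 1/(56885 - 1199) = 1/55686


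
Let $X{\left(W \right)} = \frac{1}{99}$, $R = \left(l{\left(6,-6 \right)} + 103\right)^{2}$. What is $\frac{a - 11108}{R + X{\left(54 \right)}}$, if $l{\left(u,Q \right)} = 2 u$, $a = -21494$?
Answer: $- \frac{1613799}{654638} \approx -2.4652$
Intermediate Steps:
$R = 13225$ ($R = \left(2 \cdot 6 + 103\right)^{2} = \left(12 + 103\right)^{2} = 115^{2} = 13225$)
$X{\left(W \right)} = \frac{1}{99}$
$\frac{a - 11108}{R + X{\left(54 \right)}} = \frac{-21494 - 11108}{13225 + \frac{1}{99}} = - \frac{32602}{\frac{1309276}{99}} = \left(-32602\right) \frac{99}{1309276} = - \frac{1613799}{654638}$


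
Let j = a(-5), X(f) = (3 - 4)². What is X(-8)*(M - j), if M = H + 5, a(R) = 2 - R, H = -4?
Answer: -6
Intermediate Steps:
X(f) = 1 (X(f) = (-1)² = 1)
j = 7 (j = 2 - 1*(-5) = 2 + 5 = 7)
M = 1 (M = -4 + 5 = 1)
X(-8)*(M - j) = 1*(1 - 1*7) = 1*(1 - 7) = 1*(-6) = -6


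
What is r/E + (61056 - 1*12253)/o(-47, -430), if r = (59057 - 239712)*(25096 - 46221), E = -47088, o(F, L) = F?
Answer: -181665868789/2213136 ≈ -82085.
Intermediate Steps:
r = 3816336875 (r = -180655*(-21125) = 3816336875)
r/E + (61056 - 1*12253)/o(-47, -430) = 3816336875/(-47088) + (61056 - 1*12253)/(-47) = 3816336875*(-1/47088) + (61056 - 12253)*(-1/47) = -3816336875/47088 + 48803*(-1/47) = -3816336875/47088 - 48803/47 = -181665868789/2213136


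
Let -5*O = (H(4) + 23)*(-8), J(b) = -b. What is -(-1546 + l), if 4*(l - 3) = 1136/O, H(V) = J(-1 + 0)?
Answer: 73709/48 ≈ 1535.6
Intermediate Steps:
H(V) = 1 (H(V) = -(-1 + 0) = -1*(-1) = 1)
O = 192/5 (O = -(1 + 23)*(-8)/5 = -24*(-8)/5 = -⅕*(-192) = 192/5 ≈ 38.400)
l = 499/48 (l = 3 + (1136/(192/5))/4 = 3 + (1136*(5/192))/4 = 3 + (¼)*(355/12) = 3 + 355/48 = 499/48 ≈ 10.396)
-(-1546 + l) = -(-1546 + 499/48) = -1*(-73709/48) = 73709/48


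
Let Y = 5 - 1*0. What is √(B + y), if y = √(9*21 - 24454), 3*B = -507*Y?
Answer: √(-845 + I*√24265) ≈ 2.6681 + 29.191*I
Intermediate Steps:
Y = 5 (Y = 5 + 0 = 5)
B = -845 (B = (-507*5)/3 = (⅓)*(-2535) = -845)
y = I*√24265 (y = √(189 - 24454) = √(-24265) = I*√24265 ≈ 155.77*I)
√(B + y) = √(-845 + I*√24265)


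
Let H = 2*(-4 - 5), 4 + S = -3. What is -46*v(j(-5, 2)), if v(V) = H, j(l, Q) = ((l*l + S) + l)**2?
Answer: 828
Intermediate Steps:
S = -7 (S = -4 - 3 = -7)
H = -18 (H = 2*(-9) = -18)
j(l, Q) = (-7 + l + l**2)**2 (j(l, Q) = ((l*l - 7) + l)**2 = ((l**2 - 7) + l)**2 = ((-7 + l**2) + l)**2 = (-7 + l + l**2)**2)
v(V) = -18
-46*v(j(-5, 2)) = -46*(-18) = 828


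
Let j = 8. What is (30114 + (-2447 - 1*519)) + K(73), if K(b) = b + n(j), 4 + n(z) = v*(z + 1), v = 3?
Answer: 27244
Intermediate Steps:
n(z) = -1 + 3*z (n(z) = -4 + 3*(z + 1) = -4 + 3*(1 + z) = -4 + (3 + 3*z) = -1 + 3*z)
K(b) = 23 + b (K(b) = b + (-1 + 3*8) = b + (-1 + 24) = b + 23 = 23 + b)
(30114 + (-2447 - 1*519)) + K(73) = (30114 + (-2447 - 1*519)) + (23 + 73) = (30114 + (-2447 - 519)) + 96 = (30114 - 2966) + 96 = 27148 + 96 = 27244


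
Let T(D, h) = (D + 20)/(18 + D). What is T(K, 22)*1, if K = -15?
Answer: 5/3 ≈ 1.6667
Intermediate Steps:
T(D, h) = (20 + D)/(18 + D)
T(K, 22)*1 = ((20 - 15)/(18 - 15))*1 = (5/3)*1 = 5/3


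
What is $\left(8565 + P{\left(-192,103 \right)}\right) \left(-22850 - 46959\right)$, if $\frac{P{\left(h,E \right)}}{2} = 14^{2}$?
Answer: $-625279213$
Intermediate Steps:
$P{\left(h,E \right)} = 392$ ($P{\left(h,E \right)} = 2 \cdot 14^{2} = 2 \cdot 196 = 392$)
$\left(8565 + P{\left(-192,103 \right)}\right) \left(-22850 - 46959\right) = \left(8565 + 392\right) \left(-22850 - 46959\right) = 8957 \left(-69809\right) = -625279213$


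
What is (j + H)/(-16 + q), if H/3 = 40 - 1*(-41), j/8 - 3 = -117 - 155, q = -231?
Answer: 1909/247 ≈ 7.7287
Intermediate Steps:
j = -2152 (j = 24 + 8*(-117 - 155) = 24 + 8*(-272) = 24 - 2176 = -2152)
H = 243 (H = 3*(40 - 1*(-41)) = 3*(40 + 41) = 3*81 = 243)
(j + H)/(-16 + q) = (-2152 + 243)/(-16 - 231) = -1909/(-247) = -1909*(-1/247) = 1909/247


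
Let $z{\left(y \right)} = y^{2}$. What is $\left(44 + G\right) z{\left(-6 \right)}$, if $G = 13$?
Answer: $2052$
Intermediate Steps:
$\left(44 + G\right) z{\left(-6 \right)} = \left(44 + 13\right) \left(-6\right)^{2} = 57 \cdot 36 = 2052$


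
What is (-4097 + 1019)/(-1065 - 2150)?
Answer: 3078/3215 ≈ 0.95739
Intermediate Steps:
(-4097 + 1019)/(-1065 - 2150) = -3078/(-3215) = -3078*(-1/3215) = 3078/3215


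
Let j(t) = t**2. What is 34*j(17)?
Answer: 9826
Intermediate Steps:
34*j(17) = 34*17**2 = 34*289 = 9826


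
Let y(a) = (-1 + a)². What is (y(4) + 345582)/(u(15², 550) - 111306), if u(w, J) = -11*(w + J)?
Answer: -345591/119831 ≈ -2.8840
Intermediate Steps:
u(w, J) = -11*J - 11*w (u(w, J) = -11*(J + w) = -11*J - 11*w)
(y(4) + 345582)/(u(15², 550) - 111306) = ((-1 + 4)² + 345582)/((-11*550 - 11*15²) - 111306) = (3² + 345582)/((-6050 - 11*225) - 111306) = (9 + 345582)/((-6050 - 2475) - 111306) = 345591/(-8525 - 111306) = 345591/(-119831) = 345591*(-1/119831) = -345591/119831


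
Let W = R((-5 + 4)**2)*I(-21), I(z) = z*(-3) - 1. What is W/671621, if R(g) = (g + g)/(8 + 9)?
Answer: 124/11417557 ≈ 1.0860e-5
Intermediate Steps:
R(g) = 2*g/17 (R(g) = (2*g)/17 = (2*g)*(1/17) = 2*g/17)
I(z) = -1 - 3*z (I(z) = -3*z - 1 = -1 - 3*z)
W = 124/17 (W = (2*(-5 + 4)**2/17)*(-1 - 3*(-21)) = ((2/17)*(-1)**2)*(-1 + 63) = ((2/17)*1)*62 = (2/17)*62 = 124/17 ≈ 7.2941)
W/671621 = (124/17)/671621 = (124/17)*(1/671621) = 124/11417557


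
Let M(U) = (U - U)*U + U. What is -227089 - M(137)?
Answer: -227226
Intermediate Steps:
M(U) = U (M(U) = 0*U + U = 0 + U = U)
-227089 - M(137) = -227089 - 1*137 = -227089 - 137 = -227226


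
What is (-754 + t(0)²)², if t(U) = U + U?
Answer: 568516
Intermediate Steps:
t(U) = 2*U
(-754 + t(0)²)² = (-754 + (2*0)²)² = (-754 + 0²)² = (-754 + 0)² = (-754)² = 568516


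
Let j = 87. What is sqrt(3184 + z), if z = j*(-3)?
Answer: sqrt(2923) ≈ 54.065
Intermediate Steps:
z = -261 (z = 87*(-3) = -261)
sqrt(3184 + z) = sqrt(3184 - 261) = sqrt(2923)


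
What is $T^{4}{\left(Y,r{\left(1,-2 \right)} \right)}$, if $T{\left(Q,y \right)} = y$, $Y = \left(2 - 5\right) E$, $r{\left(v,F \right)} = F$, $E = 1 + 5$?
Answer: $16$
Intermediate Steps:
$E = 6$
$Y = -18$ ($Y = \left(2 - 5\right) 6 = \left(-3\right) 6 = -18$)
$T^{4}{\left(Y,r{\left(1,-2 \right)} \right)} = \left(-2\right)^{4} = 16$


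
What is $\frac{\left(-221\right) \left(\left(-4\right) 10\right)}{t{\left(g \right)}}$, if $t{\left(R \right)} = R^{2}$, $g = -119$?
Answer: $\frac{520}{833} \approx 0.62425$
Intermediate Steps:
$\frac{\left(-221\right) \left(\left(-4\right) 10\right)}{t{\left(g \right)}} = \frac{\left(-221\right) \left(\left(-4\right) 10\right)}{\left(-119\right)^{2}} = \frac{\left(-221\right) \left(-40\right)}{14161} = 8840 \cdot \frac{1}{14161} = \frac{520}{833}$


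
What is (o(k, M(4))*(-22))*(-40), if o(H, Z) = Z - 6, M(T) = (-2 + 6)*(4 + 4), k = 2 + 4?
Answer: 22880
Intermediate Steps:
k = 6
M(T) = 32 (M(T) = 4*8 = 32)
o(H, Z) = -6 + Z
(o(k, M(4))*(-22))*(-40) = ((-6 + 32)*(-22))*(-40) = (26*(-22))*(-40) = -572*(-40) = 22880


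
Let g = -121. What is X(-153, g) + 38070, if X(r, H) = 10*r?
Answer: 36540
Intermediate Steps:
X(-153, g) + 38070 = 10*(-153) + 38070 = -1530 + 38070 = 36540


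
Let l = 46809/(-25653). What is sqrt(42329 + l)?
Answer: 14*sqrt(15790541681)/8551 ≈ 205.74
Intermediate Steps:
l = -15603/8551 (l = 46809*(-1/25653) = -15603/8551 ≈ -1.8247)
sqrt(42329 + l) = sqrt(42329 - 15603/8551) = sqrt(361939676/8551) = 14*sqrt(15790541681)/8551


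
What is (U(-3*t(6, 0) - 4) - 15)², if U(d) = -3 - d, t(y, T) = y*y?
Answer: 8836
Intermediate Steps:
t(y, T) = y²
(U(-3*t(6, 0) - 4) - 15)² = ((-3 - (-3*6² - 4)) - 15)² = ((-3 - (-3*36 - 4)) - 15)² = ((-3 - (-108 - 4)) - 15)² = ((-3 - 1*(-112)) - 15)² = ((-3 + 112) - 15)² = (109 - 15)² = 94² = 8836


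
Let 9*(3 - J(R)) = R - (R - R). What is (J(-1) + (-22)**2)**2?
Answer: 19219456/81 ≈ 2.3728e+5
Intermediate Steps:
J(R) = 3 - R/9 (J(R) = 3 - (R - (R - R))/9 = 3 - (R - 1*0)/9 = 3 - (R + 0)/9 = 3 - R/9)
(J(-1) + (-22)**2)**2 = ((3 - 1/9*(-1)) + (-22)**2)**2 = ((3 + 1/9) + 484)**2 = (28/9 + 484)**2 = (4384/9)**2 = 19219456/81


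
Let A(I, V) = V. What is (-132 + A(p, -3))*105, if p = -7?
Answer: -14175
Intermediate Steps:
(-132 + A(p, -3))*105 = (-132 - 3)*105 = -135*105 = -14175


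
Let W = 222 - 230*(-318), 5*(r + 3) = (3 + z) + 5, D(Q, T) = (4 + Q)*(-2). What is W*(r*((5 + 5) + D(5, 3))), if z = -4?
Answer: 6455856/5 ≈ 1.2912e+6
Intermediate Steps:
D(Q, T) = -8 - 2*Q
r = -11/5 (r = -3 + ((3 - 4) + 5)/5 = -3 + (-1 + 5)/5 = -3 + (⅕)*4 = -3 + ⅘ = -11/5 ≈ -2.2000)
W = 73362 (W = 222 + 73140 = 73362)
W*(r*((5 + 5) + D(5, 3))) = 73362*(-11*((5 + 5) + (-8 - 2*5))/5) = 73362*(-11*(10 + (-8 - 10))/5) = 73362*(-11*(10 - 18)/5) = 73362*(-11/5*(-8)) = 73362*(88/5) = 6455856/5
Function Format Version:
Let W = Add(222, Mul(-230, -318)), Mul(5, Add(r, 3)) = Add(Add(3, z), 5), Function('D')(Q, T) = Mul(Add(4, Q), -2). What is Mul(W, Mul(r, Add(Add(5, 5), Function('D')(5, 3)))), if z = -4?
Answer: Rational(6455856, 5) ≈ 1.2912e+6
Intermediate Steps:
Function('D')(Q, T) = Add(-8, Mul(-2, Q))
r = Rational(-11, 5) (r = Add(-3, Mul(Rational(1, 5), Add(Add(3, -4), 5))) = Add(-3, Mul(Rational(1, 5), Add(-1, 5))) = Add(-3, Mul(Rational(1, 5), 4)) = Add(-3, Rational(4, 5)) = Rational(-11, 5) ≈ -2.2000)
W = 73362 (W = Add(222, 73140) = 73362)
Mul(W, Mul(r, Add(Add(5, 5), Function('D')(5, 3)))) = Mul(73362, Mul(Rational(-11, 5), Add(Add(5, 5), Add(-8, Mul(-2, 5))))) = Mul(73362, Mul(Rational(-11, 5), Add(10, Add(-8, -10)))) = Mul(73362, Mul(Rational(-11, 5), Add(10, -18))) = Mul(73362, Mul(Rational(-11, 5), -8)) = Mul(73362, Rational(88, 5)) = Rational(6455856, 5)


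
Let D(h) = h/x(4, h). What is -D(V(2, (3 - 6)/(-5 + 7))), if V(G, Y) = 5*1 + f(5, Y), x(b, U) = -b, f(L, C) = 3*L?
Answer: 5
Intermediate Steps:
V(G, Y) = 20 (V(G, Y) = 5*1 + 3*5 = 5 + 15 = 20)
D(h) = -h/4 (D(h) = h/((-1*4)) = h/(-4) = h*(-¼) = -h/4)
-D(V(2, (3 - 6)/(-5 + 7))) = -(-1)*20/4 = -1*(-5) = 5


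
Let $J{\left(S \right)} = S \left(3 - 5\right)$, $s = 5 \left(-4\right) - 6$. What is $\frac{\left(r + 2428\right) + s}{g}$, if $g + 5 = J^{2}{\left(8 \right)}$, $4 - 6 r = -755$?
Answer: $\frac{5057}{502} \approx 10.074$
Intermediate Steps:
$s = -26$ ($s = -20 - 6 = -26$)
$r = \frac{253}{2}$ ($r = \frac{2}{3} - - \frac{755}{6} = \frac{2}{3} + \frac{755}{6} = \frac{253}{2} \approx 126.5$)
$J{\left(S \right)} = - 2 S$ ($J{\left(S \right)} = S \left(-2\right) = - 2 S$)
$g = 251$ ($g = -5 + \left(\left(-2\right) 8\right)^{2} = -5 + \left(-16\right)^{2} = -5 + 256 = 251$)
$\frac{\left(r + 2428\right) + s}{g} = \frac{\left(\frac{253}{2} + 2428\right) - 26}{251} = \left(\frac{5109}{2} - 26\right) \frac{1}{251} = \frac{5057}{2} \cdot \frac{1}{251} = \frac{5057}{502}$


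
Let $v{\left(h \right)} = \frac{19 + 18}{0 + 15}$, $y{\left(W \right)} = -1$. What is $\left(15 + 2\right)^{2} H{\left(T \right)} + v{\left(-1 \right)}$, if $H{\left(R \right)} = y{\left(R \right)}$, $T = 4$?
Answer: $- \frac{4298}{15} \approx -286.53$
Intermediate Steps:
$v{\left(h \right)} = \frac{37}{15}$
$H{\left(R \right)} = -1$
$\left(15 + 2\right)^{2} H{\left(T \right)} + v{\left(-1 \right)} = \left(15 + 2\right)^{2} \left(-1\right) + \frac{37}{15} = 17^{2} \left(-1\right) + \frac{37}{15} = 289 \left(-1\right) + \frac{37}{15} = -289 + \frac{37}{15} = - \frac{4298}{15}$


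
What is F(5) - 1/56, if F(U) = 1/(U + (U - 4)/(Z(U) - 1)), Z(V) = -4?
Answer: 4/21 ≈ 0.19048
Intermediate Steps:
F(U) = 1/(⅘ + 4*U/5) (F(U) = 1/(U + (U - 4)/(-4 - 1)) = 1/(U + (-4 + U)/(-5)) = 1/(U + (-4 + U)*(-⅕)) = 1/(U + (⅘ - U/5)) = 1/(⅘ + 4*U/5))
F(5) - 1/56 = 5/(4*(1 + 5)) - 1/56 = (5/4)/6 - 1*1/56 = (5/4)*(⅙) - 1/56 = 5/24 - 1/56 = 4/21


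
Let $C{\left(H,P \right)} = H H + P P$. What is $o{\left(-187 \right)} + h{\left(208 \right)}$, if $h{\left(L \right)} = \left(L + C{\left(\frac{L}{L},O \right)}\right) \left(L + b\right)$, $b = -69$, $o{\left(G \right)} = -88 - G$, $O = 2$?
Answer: $29706$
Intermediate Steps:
$C{\left(H,P \right)} = H^{2} + P^{2}$
$h{\left(L \right)} = \left(-69 + L\right) \left(5 + L\right)$ ($h{\left(L \right)} = \left(L + \left(\left(\frac{L}{L}\right)^{2} + 2^{2}\right)\right) \left(L - 69\right) = \left(L + \left(1^{2} + 4\right)\right) \left(-69 + L\right) = \left(L + \left(1 + 4\right)\right) \left(-69 + L\right) = \left(L + 5\right) \left(-69 + L\right) = \left(5 + L\right) \left(-69 + L\right) = \left(-69 + L\right) \left(5 + L\right)$)
$o{\left(-187 \right)} + h{\left(208 \right)} = \left(-88 - -187\right) - \left(13657 - 43264\right) = \left(-88 + 187\right) - -29607 = 99 + 29607 = 29706$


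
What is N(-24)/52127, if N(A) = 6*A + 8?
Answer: -136/52127 ≈ -0.0026090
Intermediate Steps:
N(A) = 8 + 6*A
N(-24)/52127 = (8 + 6*(-24))/52127 = (8 - 144)*(1/52127) = -136*1/52127 = -136/52127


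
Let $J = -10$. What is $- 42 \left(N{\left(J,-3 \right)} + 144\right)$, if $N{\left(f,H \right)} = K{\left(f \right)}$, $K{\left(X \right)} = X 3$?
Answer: $-4788$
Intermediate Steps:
$K{\left(X \right)} = 3 X$
$N{\left(f,H \right)} = 3 f$
$- 42 \left(N{\left(J,-3 \right)} + 144\right) = - 42 \left(3 \left(-10\right) + 144\right) = - 42 \left(-30 + 144\right) = \left(-42\right) 114 = -4788$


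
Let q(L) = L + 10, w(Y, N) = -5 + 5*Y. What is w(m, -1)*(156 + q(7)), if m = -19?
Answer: -17300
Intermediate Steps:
q(L) = 10 + L
w(m, -1)*(156 + q(7)) = (-5 + 5*(-19))*(156 + (10 + 7)) = (-5 - 95)*(156 + 17) = -100*173 = -17300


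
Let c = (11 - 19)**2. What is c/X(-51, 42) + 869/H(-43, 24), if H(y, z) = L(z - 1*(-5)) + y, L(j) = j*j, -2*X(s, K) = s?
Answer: 48821/13566 ≈ 3.5988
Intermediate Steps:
X(s, K) = -s/2
L(j) = j**2
H(y, z) = y + (5 + z)**2 (H(y, z) = (z - 1*(-5))**2 + y = (z + 5)**2 + y = (5 + z)**2 + y = y + (5 + z)**2)
c = 64 (c = (-8)**2 = 64)
c/X(-51, 42) + 869/H(-43, 24) = 64/((-1/2*(-51))) + 869/(-43 + (5 + 24)**2) = 64/(51/2) + 869/(-43 + 29**2) = 64*(2/51) + 869/(-43 + 841) = 128/51 + 869/798 = 48821/13566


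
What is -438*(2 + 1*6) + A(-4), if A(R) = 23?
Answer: -3481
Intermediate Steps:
-438*(2 + 1*6) + A(-4) = -438*(2 + 1*6) + 23 = -438*(2 + 6) + 23 = -438*8 + 23 = -3504 + 23 = -3481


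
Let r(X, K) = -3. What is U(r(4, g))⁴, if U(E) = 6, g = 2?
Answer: 1296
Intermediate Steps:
U(r(4, g))⁴ = 6⁴ = 1296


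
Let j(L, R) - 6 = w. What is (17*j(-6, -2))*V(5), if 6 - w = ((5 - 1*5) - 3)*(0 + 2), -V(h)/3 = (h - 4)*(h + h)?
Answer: -9180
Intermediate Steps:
V(h) = -6*h*(-4 + h) (V(h) = -3*(h - 4)*(h + h) = -3*(-4 + h)*2*h = -6*h*(-4 + h))
w = 12 (w = 6 - ((5 - 1*5) - 3)*(0 + 2) = 6 - ((5 - 5) - 3)*2 = 6 - (0 - 3)*2 = 6 - (-3)*2 = 6 - 1*(-6) = 6 + 6 = 12)
j(L, R) = 18 (j(L, R) = 6 + 12 = 18)
(17*j(-6, -2))*V(5) = (17*18)*(6*5*(4 - 1*5)) = 306*(6*5*(4 - 5)) = 306*(6*5*(-1)) = 306*(-30) = -9180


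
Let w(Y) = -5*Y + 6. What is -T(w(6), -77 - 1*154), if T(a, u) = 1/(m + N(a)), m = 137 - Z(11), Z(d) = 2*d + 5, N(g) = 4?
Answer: -1/114 ≈ -0.0087719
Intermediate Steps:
w(Y) = 6 - 5*Y
Z(d) = 5 + 2*d
m = 110 (m = 137 - (5 + 2*11) = 137 - (5 + 22) = 137 - 1*27 = 137 - 27 = 110)
T(a, u) = 1/114 (T(a, u) = 1/(110 + 4) = 1/114)
-T(w(6), -77 - 1*154) = -1*1/114 = -1/114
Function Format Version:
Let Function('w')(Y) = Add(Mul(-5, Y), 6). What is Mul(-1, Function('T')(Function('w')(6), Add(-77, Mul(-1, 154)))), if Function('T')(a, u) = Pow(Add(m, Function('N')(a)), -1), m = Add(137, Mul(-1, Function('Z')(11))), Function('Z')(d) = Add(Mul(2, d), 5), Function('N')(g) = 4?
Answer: Rational(-1, 114) ≈ -0.0087719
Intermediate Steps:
Function('w')(Y) = Add(6, Mul(-5, Y))
Function('Z')(d) = Add(5, Mul(2, d))
m = 110 (m = Add(137, Mul(-1, Add(5, Mul(2, 11)))) = Add(137, Mul(-1, Add(5, 22))) = Add(137, Mul(-1, 27)) = Add(137, -27) = 110)
Function('T')(a, u) = Rational(1, 114) (Function('T')(a, u) = Pow(Add(110, 4), -1) = Pow(114, -1) = Rational(1, 114))
Mul(-1, Function('T')(Function('w')(6), Add(-77, Mul(-1, 154)))) = Mul(-1, Rational(1, 114)) = Rational(-1, 114)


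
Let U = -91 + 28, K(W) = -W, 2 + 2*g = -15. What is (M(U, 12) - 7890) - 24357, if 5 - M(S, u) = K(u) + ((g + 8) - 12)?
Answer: -64435/2 ≈ -32218.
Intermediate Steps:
g = -17/2 (g = -1 + (½)*(-15) = -1 - 15/2 = -17/2 ≈ -8.5000)
U = -63
M(S, u) = 35/2 + u (M(S, u) = 5 - (-u + ((-17/2 + 8) - 12)) = 5 - (-u + (-½ - 12)) = 5 - (-u - 25/2) = 5 - (-25/2 - u) = 5 + (25/2 + u) = 35/2 + u)
(M(U, 12) - 7890) - 24357 = ((35/2 + 12) - 7890) - 24357 = (59/2 - 7890) - 24357 = -15721/2 - 24357 = -64435/2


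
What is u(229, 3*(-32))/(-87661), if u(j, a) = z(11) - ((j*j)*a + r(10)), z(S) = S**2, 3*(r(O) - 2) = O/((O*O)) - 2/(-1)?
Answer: -50344543/876610 ≈ -57.431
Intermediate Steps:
r(O) = 8/3 + 1/(3*O) (r(O) = 2 + (O/((O*O)) - 2/(-1))/3 = 2 + (O/(O**2) - 2*(-1))/3 = 2 + (O/O**2 + 2)/3 = 2 + (1/O + 2)/3 = 2 + (2 + 1/O)/3 = 2 + (2/3 + 1/(3*O)) = 8/3 + 1/(3*O))
u(j, a) = 1183/10 - a*j**2 (u(j, a) = 11**2 - ((j*j)*a + (1/3)*(1 + 8*10)/10) = 121 - (j**2*a + (1/3)*(1/10)*(1 + 80)) = 121 - (a*j**2 + (1/3)*(1/10)*81) = 121 - (a*j**2 + 27/10) = 121 - (27/10 + a*j**2) = 121 + (-27/10 - a*j**2) = 1183/10 - a*j**2)
u(229, 3*(-32))/(-87661) = (1183/10 - 1*3*(-32)*229**2)/(-87661) = (1183/10 - 1*(-96)*52441)*(-1/87661) = (1183/10 + 5034336)*(-1/87661) = (50344543/10)*(-1/87661) = -50344543/876610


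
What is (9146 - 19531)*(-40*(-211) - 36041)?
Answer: 286636385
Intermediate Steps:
(9146 - 19531)*(-40*(-211) - 36041) = -10385*(8440 - 36041) = -10385*(-27601) = 286636385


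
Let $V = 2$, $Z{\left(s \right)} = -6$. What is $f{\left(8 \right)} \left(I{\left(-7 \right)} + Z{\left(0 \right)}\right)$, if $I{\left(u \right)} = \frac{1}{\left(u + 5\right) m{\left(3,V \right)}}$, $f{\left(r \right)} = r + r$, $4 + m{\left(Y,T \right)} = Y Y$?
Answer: $- \frac{488}{5} \approx -97.6$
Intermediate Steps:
$m{\left(Y,T \right)} = -4 + Y^{2}$ ($m{\left(Y,T \right)} = -4 + Y Y = -4 + Y^{2}$)
$f{\left(r \right)} = 2 r$
$I{\left(u \right)} = \frac{1}{25 + 5 u}$ ($I{\left(u \right)} = \frac{1}{\left(u + 5\right) \left(-4 + 3^{2}\right)} = \frac{1}{\left(5 + u\right) \left(-4 + 9\right)} = \frac{1}{\left(5 + u\right) 5} = \frac{1}{25 + 5 u}$)
$f{\left(8 \right)} \left(I{\left(-7 \right)} + Z{\left(0 \right)}\right) = 2 \cdot 8 \left(\frac{1}{5 \left(5 - 7\right)} - 6\right) = 16 \left(\frac{1}{5 \left(-2\right)} - 6\right) = 16 \left(\frac{1}{5} \left(- \frac{1}{2}\right) - 6\right) = 16 \left(- \frac{1}{10} - 6\right) = 16 \left(- \frac{61}{10}\right) = - \frac{488}{5}$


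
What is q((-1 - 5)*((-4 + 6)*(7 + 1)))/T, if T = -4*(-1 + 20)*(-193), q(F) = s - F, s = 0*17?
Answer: 24/3667 ≈ 0.0065449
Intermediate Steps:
s = 0
q(F) = -F (q(F) = 0 - F = -F)
T = 14668 (T = -4*19*(-193) = -76*(-193) = 14668)
q((-1 - 5)*((-4 + 6)*(7 + 1)))/T = -(-1 - 5)*(-4 + 6)*(7 + 1)/14668 = -(-6)*2*8*(1/14668) = -(-6)*16*(1/14668) = -1*(-96)*(1/14668) = 96*(1/14668) = 24/3667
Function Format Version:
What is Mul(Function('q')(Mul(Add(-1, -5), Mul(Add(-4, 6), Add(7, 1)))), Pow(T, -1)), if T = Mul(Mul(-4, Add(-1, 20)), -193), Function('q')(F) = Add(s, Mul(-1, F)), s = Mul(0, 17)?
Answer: Rational(24, 3667) ≈ 0.0065449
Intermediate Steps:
s = 0
Function('q')(F) = Mul(-1, F) (Function('q')(F) = Add(0, Mul(-1, F)) = Mul(-1, F))
T = 14668 (T = Mul(Mul(-4, 19), -193) = Mul(-76, -193) = 14668)
Mul(Function('q')(Mul(Add(-1, -5), Mul(Add(-4, 6), Add(7, 1)))), Pow(T, -1)) = Mul(Mul(-1, Mul(Add(-1, -5), Mul(Add(-4, 6), Add(7, 1)))), Pow(14668, -1)) = Mul(Mul(-1, Mul(-6, Mul(2, 8))), Rational(1, 14668)) = Mul(Mul(-1, Mul(-6, 16)), Rational(1, 14668)) = Mul(Mul(-1, -96), Rational(1, 14668)) = Mul(96, Rational(1, 14668)) = Rational(24, 3667)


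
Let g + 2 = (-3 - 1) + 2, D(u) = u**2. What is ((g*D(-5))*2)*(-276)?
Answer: 55200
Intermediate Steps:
g = -4 (g = -2 + ((-3 - 1) + 2) = -2 + (-4 + 2) = -2 - 2 = -4)
((g*D(-5))*2)*(-276) = (-4*(-5)**2*2)*(-276) = (-4*25*2)*(-276) = -100*2*(-276) = -200*(-276) = 55200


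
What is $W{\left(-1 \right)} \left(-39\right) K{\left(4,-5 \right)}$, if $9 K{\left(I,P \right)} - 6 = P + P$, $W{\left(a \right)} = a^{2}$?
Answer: $\frac{52}{3} \approx 17.333$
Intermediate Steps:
$K{\left(I,P \right)} = \frac{2}{3} + \frac{2 P}{9}$ ($K{\left(I,P \right)} = \frac{2}{3} + \frac{P + P}{9} = \frac{2}{3} + \frac{2 P}{9}$)
$W{\left(-1 \right)} \left(-39\right) K{\left(4,-5 \right)} = \left(-1\right)^{2} \left(-39\right) \left(\frac{2}{3} + \frac{2}{9} \left(-5\right)\right) = 1 \left(-39\right) \left(\frac{2}{3} - \frac{10}{9}\right) = \left(-39\right) \left(- \frac{4}{9}\right) = \frac{52}{3}$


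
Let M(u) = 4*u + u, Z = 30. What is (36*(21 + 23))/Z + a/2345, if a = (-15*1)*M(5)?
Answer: 123441/2345 ≈ 52.640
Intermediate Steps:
M(u) = 5*u
a = -375 (a = (-15*1)*(5*5) = -15*25 = -375)
(36*(21 + 23))/Z + a/2345 = (36*(21 + 23))/30 - 375/2345 = (36*44)*(1/30) - 375*1/2345 = 1584*(1/30) - 75/469 = 264/5 - 75/469 = 123441/2345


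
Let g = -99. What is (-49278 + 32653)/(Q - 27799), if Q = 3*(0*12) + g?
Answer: 16625/27898 ≈ 0.59592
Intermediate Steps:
Q = -99 (Q = 3*(0*12) - 99 = 3*0 - 99 = 0 - 99 = -99)
(-49278 + 32653)/(Q - 27799) = (-49278 + 32653)/(-99 - 27799) = -16625/(-27898) = -16625*(-1/27898) = 16625/27898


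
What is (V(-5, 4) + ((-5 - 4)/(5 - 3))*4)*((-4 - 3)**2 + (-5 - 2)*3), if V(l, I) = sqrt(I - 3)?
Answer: -476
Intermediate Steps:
V(l, I) = sqrt(-3 + I)
(V(-5, 4) + ((-5 - 4)/(5 - 3))*4)*((-4 - 3)**2 + (-5 - 2)*3) = (sqrt(-3 + 4) + ((-5 - 4)/(5 - 3))*4)*((-4 - 3)**2 + (-5 - 2)*3) = (sqrt(1) - 9/2*4)*((-7)**2 - 7*3) = (1 - 9*1/2*4)*(49 - 21) = (1 - 9/2*4)*28 = (1 - 18)*28 = -17*28 = -476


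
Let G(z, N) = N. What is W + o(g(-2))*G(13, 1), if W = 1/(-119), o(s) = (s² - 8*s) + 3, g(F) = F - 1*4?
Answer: 10352/119 ≈ 86.992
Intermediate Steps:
g(F) = -4 + F (g(F) = F - 4 = -4 + F)
o(s) = 3 + s² - 8*s
W = -1/119 ≈ -0.0084034
W + o(g(-2))*G(13, 1) = -1/119 + (3 + (-4 - 2)² - 8*(-4 - 2))*1 = -1/119 + (3 + (-6)² - 8*(-6))*1 = -1/119 + (3 + 36 + 48)*1 = -1/119 + 87*1 = -1/119 + 87 = 10352/119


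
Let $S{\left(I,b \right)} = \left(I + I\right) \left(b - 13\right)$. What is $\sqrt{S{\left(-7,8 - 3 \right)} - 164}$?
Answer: $2 i \sqrt{13} \approx 7.2111 i$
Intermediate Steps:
$S{\left(I,b \right)} = 2 I \left(-13 + b\right)$
$\sqrt{S{\left(-7,8 - 3 \right)} - 164} = \sqrt{2 \left(-7\right) \left(-13 + \left(8 - 3\right)\right) - 164} = \sqrt{2 \left(-7\right) \left(-13 + 5\right) - 164} = \sqrt{2 \left(-7\right) \left(-8\right) - 164} = \sqrt{112 - 164} = \sqrt{-52} = 2 i \sqrt{13}$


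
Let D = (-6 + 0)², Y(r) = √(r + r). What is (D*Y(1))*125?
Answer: 4500*√2 ≈ 6364.0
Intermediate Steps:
Y(r) = √2*√r (Y(r) = √(2*r) = √2*√r)
D = 36 (D = (-6)² = 36)
(D*Y(1))*125 = (36*(√2*√1))*125 = (36*(√2*1))*125 = (36*√2)*125 = 4500*√2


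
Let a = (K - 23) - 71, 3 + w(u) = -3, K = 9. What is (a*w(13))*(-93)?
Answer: -47430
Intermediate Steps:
w(u) = -6 (w(u) = -3 - 3 = -6)
a = -85 (a = (9 - 23) - 71 = -14 - 71 = -85)
(a*w(13))*(-93) = -85*(-6)*(-93) = 510*(-93) = -47430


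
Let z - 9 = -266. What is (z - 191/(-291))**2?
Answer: 5564563216/84681 ≈ 65712.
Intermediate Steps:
z = -257 (z = 9 - 266 = -257)
(z - 191/(-291))**2 = (-257 - 191/(-291))**2 = (-257 - 191*(-1/291))**2 = (-257 + 191/291)**2 = (-74596/291)**2 = 5564563216/84681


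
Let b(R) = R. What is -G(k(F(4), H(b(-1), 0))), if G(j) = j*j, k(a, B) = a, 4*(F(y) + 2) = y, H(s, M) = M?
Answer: -1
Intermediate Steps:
F(y) = -2 + y/4
G(j) = j**2
-G(k(F(4), H(b(-1), 0))) = -(-2 + (1/4)*4)**2 = -(-2 + 1)**2 = -1*(-1)**2 = -1*1 = -1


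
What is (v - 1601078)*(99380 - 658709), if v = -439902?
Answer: 1141579302420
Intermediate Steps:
(v - 1601078)*(99380 - 658709) = (-439902 - 1601078)*(99380 - 658709) = -2040980*(-559329) = 1141579302420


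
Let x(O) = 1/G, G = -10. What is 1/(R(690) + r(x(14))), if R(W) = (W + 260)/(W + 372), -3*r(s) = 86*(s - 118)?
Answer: 2655/8990966 ≈ 0.00029530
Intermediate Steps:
x(O) = -⅒ (x(O) = 1/(-10) = -⅒)
r(s) = 10148/3 - 86*s/3 (r(s) = -86*(s - 118)/3 = -86*(-118 + s)/3 = -(-10148 + 86*s)/3 = 10148/3 - 86*s/3)
R(W) = (260 + W)/(372 + W)
1/(R(690) + r(x(14))) = 1/((260 + 690)/(372 + 690) + (10148/3 - 86/3*(-⅒))) = 1/(950/1062 + (10148/3 + 43/15)) = 1/((1/1062)*950 + 50783/15) = 1/(475/531 + 50783/15) = 1/(8990966/2655) = 2655/8990966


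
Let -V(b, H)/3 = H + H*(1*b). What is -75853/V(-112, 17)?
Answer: -75853/5661 ≈ -13.399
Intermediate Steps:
V(b, H) = -3*H - 3*H*b (V(b, H) = -3*(H + H*(1*b)) = -3*(H + H*b) = -3*H - 3*H*b)
-75853/V(-112, 17) = -75853*(-1/(51*(1 - 112))) = -75853/((-3*17*(-111))) = -75853/5661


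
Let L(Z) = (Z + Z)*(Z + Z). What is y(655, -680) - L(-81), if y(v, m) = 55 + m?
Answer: -26869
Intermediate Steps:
L(Z) = 4*Z² (L(Z) = (2*Z)*(2*Z) = 4*Z²)
y(655, -680) - L(-81) = (55 - 680) - 4*(-81)² = -625 - 4*6561 = -625 - 1*26244 = -625 - 26244 = -26869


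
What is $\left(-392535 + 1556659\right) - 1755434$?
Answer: $-591310$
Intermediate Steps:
$\left(-392535 + 1556659\right) - 1755434 = 1164124 - 1755434 = -591310$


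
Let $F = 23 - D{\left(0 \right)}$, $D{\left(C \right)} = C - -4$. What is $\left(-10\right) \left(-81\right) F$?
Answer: $15390$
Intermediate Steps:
$D{\left(C \right)} = 4 + C$ ($D{\left(C \right)} = C + 4 = 4 + C$)
$F = 19$ ($F = 23 - \left(4 + 0\right) = 23 - 4 = 19$)
$\left(-10\right) \left(-81\right) F = \left(-10\right) \left(-81\right) 19 = 810 \cdot 19 = 15390$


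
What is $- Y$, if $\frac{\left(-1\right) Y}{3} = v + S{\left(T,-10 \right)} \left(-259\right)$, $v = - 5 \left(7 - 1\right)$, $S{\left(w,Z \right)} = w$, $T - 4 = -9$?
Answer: $3795$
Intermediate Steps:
$T = -5$ ($T = 4 - 9 = -5$)
$v = -30$ ($v = \left(-5\right) 6 = -30$)
$Y = -3795$ ($Y = - 3 \left(-30 - -1295\right) = - 3 \left(-30 + 1295\right) = \left(-3\right) 1265 = -3795$)
$- Y = \left(-1\right) \left(-3795\right) = 3795$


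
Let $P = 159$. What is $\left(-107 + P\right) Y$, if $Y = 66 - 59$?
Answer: $364$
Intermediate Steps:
$Y = 7$
$\left(-107 + P\right) Y = \left(-107 + 159\right) 7 = 52 \cdot 7 = 364$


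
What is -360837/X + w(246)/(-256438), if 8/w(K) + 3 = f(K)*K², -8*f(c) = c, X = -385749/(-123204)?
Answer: -2158584922639649146/18730012906605 ≈ -1.1525e+5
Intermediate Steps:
X = 128583/41068 (X = -385749*(-1/123204) = 128583/41068 ≈ 3.1310)
f(c) = -c/8
w(K) = 8/(-3 - K³/8) (w(K) = 8/(-3 + (-K/8)*K²) = 8/(-3 - K³/8))
-360837/X + w(246)/(-256438) = -360837/128583/41068 + (64/(-24 - 1*246³))/(-256438) = -360837*41068/128583 + (64/(-24 - 1*14886936))*(-1/256438) = -1646539324/14287 + (64/(-24 - 14886936))*(-1/256438) = -1646539324/14287 + (64/(-14886960))*(-1/256438) = -1646539324/14287 + (64*(-1/14886960))*(-1/256438) = -1646539324/14287 - 4/930435*(-1/256438) = -1646539324/14287 + 2/119299445265 = -2158584922639649146/18730012906605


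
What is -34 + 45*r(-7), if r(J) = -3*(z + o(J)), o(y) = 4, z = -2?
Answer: -304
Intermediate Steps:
r(J) = -6 (r(J) = -3*(-2 + 4) = -3*2 = -6)
-34 + 45*r(-7) = -34 + 45*(-6) = -34 - 270 = -304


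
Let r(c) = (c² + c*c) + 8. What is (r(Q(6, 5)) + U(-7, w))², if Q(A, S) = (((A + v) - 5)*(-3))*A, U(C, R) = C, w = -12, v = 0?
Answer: 421201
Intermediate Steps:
Q(A, S) = A*(15 - 3*A) (Q(A, S) = (((A + 0) - 5)*(-3))*A = ((A - 5)*(-3))*A = ((-5 + A)*(-3))*A = (15 - 3*A)*A = A*(15 - 3*A))
r(c) = 8 + 2*c² (r(c) = (c² + c²) + 8 = 2*c² + 8 = 8 + 2*c²)
(r(Q(6, 5)) + U(-7, w))² = ((8 + 2*(3*6*(5 - 1*6))²) - 7)² = ((8 + 2*(3*6*(5 - 6))²) - 7)² = ((8 + 2*(3*6*(-1))²) - 7)² = ((8 + 2*(-18)²) - 7)² = ((8 + 2*324) - 7)² = ((8 + 648) - 7)² = (656 - 7)² = 649² = 421201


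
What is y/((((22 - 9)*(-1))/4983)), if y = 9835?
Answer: -49007805/13 ≈ -3.7698e+6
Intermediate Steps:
y/((((22 - 9)*(-1))/4983)) = 9835/((((22 - 9)*(-1))/4983)) = 9835/(((13*(-1))*(1/4983))) = 9835/((-13*1/4983)) = 9835/(-13/4983) = 9835*(-4983/13) = -49007805/13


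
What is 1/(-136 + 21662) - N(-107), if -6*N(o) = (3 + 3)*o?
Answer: -2303281/21526 ≈ -107.00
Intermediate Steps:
N(o) = -o (N(o) = -(3 + 3)*o/6 = -o)
1/(-136 + 21662) - N(-107) = 1/(-136 + 21662) - (-1)*(-107) = 1/21526 - 1*107 = 1/21526 - 107 = -2303281/21526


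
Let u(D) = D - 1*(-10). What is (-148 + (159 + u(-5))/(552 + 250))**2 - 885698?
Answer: -138908665342/160801 ≈ -8.6385e+5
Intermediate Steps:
u(D) = 10 + D (u(D) = D + 10 = 10 + D)
(-148 + (159 + u(-5))/(552 + 250))**2 - 885698 = (-148 + (159 + (10 - 5))/(552 + 250))**2 - 885698 = (-148 + (159 + 5)/802)**2 - 885698 = (-148 + 164*(1/802))**2 - 885698 = (-148 + 82/401)**2 - 885698 = (-59266/401)**2 - 885698 = 3512458756/160801 - 885698 = -138908665342/160801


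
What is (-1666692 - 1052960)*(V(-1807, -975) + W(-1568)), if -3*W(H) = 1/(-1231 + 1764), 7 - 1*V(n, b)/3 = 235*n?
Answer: -426160188738172/123 ≈ -3.4647e+12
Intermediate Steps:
V(n, b) = 21 - 705*n
W(H) = -1/1599 (W(H) = -1/(3*(-1231 + 1764)) = -⅓/533 = -⅓*1/533 = -1/1599)
(-1666692 - 1052960)*(V(-1807, -975) + W(-1568)) = (-1666692 - 1052960)*((21 - 705*(-1807)) - 1/1599) = -2719652*((21 + 1273935) - 1/1599) = -2719652*(1273956 - 1/1599) = -2719652*2037055643/1599 = -426160188738172/123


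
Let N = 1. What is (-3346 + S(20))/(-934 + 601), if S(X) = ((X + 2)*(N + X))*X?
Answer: -5894/333 ≈ -17.700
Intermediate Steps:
S(X) = X*(1 + X)*(2 + X) (S(X) = ((X + 2)*(1 + X))*X = ((2 + X)*(1 + X))*X = ((1 + X)*(2 + X))*X = X*(1 + X)*(2 + X))
(-3346 + S(20))/(-934 + 601) = (-3346 + 20*(2 + 20² + 3*20))/(-934 + 601) = (-3346 + 20*(2 + 400 + 60))/(-333) = (-3346 + 20*462)*(-1/333) = (-3346 + 9240)*(-1/333) = 5894*(-1/333) = -5894/333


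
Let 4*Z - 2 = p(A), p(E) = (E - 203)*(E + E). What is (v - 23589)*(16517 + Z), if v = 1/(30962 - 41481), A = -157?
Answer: -11110761616030/10519 ≈ -1.0563e+9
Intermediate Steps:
v = -1/10519 (v = 1/(-10519) = -1/10519 ≈ -9.5066e-5)
p(E) = 2*E*(-203 + E) (p(E) = (-203 + E)*(2*E) = 2*E*(-203 + E))
Z = 56521/2 (Z = ½ + (2*(-157)*(-203 - 157))/4 = ½ + (2*(-157)*(-360))/4 = ½ + (¼)*113040 = ½ + 28260 = 56521/2 ≈ 28261.)
(v - 23589)*(16517 + Z) = (-1/10519 - 23589)*(16517 + 56521/2) = -248132692/10519*89555/2 = -11110761616030/10519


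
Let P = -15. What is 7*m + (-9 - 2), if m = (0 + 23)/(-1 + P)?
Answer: -337/16 ≈ -21.063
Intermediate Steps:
m = -23/16 (m = (0 + 23)/(-1 - 15) = 23/(-16) = 23*(-1/16) = -23/16 ≈ -1.4375)
7*m + (-9 - 2) = 7*(-23/16) + (-9 - 2) = -161/16 - 11 = -337/16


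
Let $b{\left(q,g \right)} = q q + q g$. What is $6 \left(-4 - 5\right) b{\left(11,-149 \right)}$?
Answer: $81972$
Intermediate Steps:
$b{\left(q,g \right)} = q^{2} + g q$
$6 \left(-4 - 5\right) b{\left(11,-149 \right)} = 6 \left(-4 - 5\right) 11 \left(-149 + 11\right) = 6 \left(-9\right) 11 \left(-138\right) = \left(-54\right) \left(-1518\right) = 81972$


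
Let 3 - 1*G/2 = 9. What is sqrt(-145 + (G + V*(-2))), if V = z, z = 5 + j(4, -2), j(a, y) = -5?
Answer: I*sqrt(157) ≈ 12.53*I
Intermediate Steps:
G = -12 (G = 6 - 2*9 = 6 - 18 = -12)
z = 0 (z = 5 - 5 = 0)
V = 0
sqrt(-145 + (G + V*(-2))) = sqrt(-145 + (-12 + 0*(-2))) = sqrt(-145 + (-12 + 0)) = sqrt(-145 - 12) = sqrt(-157) = I*sqrt(157)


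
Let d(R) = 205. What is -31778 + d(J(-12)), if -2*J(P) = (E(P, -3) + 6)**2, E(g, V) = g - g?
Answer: -31573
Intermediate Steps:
E(g, V) = 0
J(P) = -18 (J(P) = -(0 + 6)**2/2 = -1/2*6**2 = -1/2*36 = -18)
-31778 + d(J(-12)) = -31778 + 205 = -31573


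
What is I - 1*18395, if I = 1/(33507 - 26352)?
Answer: -131616224/7155 ≈ -18395.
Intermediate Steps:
I = 1/7155 ≈ 0.00013976
I - 1*18395 = 1/7155 - 1*18395 = 1/7155 - 18395 = -131616224/7155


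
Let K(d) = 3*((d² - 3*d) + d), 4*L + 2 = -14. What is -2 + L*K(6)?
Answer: -290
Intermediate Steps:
L = -4 (L = -½ + (¼)*(-14) = -½ - 7/2 = -4)
K(d) = -6*d + 3*d² (K(d) = 3*(d² - 2*d) = -6*d + 3*d²)
-2 + L*K(6) = -2 - 12*6*(-2 + 6) = -2 - 12*6*4 = -2 - 4*72 = -2 - 288 = -290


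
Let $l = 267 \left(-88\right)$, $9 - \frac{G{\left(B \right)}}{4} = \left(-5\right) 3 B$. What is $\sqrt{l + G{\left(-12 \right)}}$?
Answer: $2 i \sqrt{6045} \approx 155.5 i$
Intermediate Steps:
$G{\left(B \right)} = 36 + 60 B$ ($G{\left(B \right)} = 36 - 4 \left(-5\right) 3 B = 36 - 4 \left(- 15 B\right) = 36 + 60 B$)
$l = -23496$
$\sqrt{l + G{\left(-12 \right)}} = \sqrt{-23496 + \left(36 + 60 \left(-12\right)\right)} = \sqrt{-23496 + \left(36 - 720\right)} = \sqrt{-23496 - 684} = \sqrt{-24180} = 2 i \sqrt{6045}$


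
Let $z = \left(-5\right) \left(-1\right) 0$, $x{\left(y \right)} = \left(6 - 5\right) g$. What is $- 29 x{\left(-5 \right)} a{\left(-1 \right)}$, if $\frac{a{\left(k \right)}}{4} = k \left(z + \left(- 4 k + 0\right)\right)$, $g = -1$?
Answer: $-464$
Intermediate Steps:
$x{\left(y \right)} = -1$ ($x{\left(y \right)} = \left(6 - 5\right) \left(-1\right) = 1 \left(-1\right) = -1$)
$z = 0$ ($z = 5 \cdot 0 = 0$)
$a{\left(k \right)} = - 16 k^{2}$ ($a{\left(k \right)} = 4 k \left(0 + \left(- 4 k + 0\right)\right) = 4 k \left(0 - 4 k\right) = 4 k \left(- 4 k\right) = 4 \left(- 4 k^{2}\right) = - 16 k^{2}$)
$- 29 x{\left(-5 \right)} a{\left(-1 \right)} = \left(-29\right) \left(-1\right) \left(- 16 \left(-1\right)^{2}\right) = 29 \left(\left(-16\right) 1\right) = 29 \left(-16\right) = -464$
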